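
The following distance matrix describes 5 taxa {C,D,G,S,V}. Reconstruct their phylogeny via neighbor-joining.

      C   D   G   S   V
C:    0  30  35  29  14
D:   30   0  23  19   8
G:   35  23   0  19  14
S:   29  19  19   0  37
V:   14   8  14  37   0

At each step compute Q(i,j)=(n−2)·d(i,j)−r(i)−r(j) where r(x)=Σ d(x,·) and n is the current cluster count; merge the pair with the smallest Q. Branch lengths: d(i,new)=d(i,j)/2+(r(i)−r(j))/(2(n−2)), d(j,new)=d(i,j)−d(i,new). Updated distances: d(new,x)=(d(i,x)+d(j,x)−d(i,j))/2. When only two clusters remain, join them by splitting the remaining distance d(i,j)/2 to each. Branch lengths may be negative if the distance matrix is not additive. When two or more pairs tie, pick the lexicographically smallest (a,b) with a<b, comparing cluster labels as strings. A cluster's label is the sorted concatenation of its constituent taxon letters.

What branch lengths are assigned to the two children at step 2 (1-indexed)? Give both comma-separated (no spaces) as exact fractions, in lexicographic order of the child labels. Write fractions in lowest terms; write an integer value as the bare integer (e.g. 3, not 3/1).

iteration 1: select C,V (d=14, Q=-139); attach at lengths (77/6, 7/6); label the merged cluster CV
  updated: d(CV,D)=12, d(CV,G)=35/2, d(CV,S)=26
iteration 2: select CV,D (d=12, Q=-171/2); attach at lengths (51/8, 45/8); label the merged cluster CDV
  updated: d(CDV,G)=57/4, d(CDV,S)=33/2
iteration 3: select CDV,G (d=57/4, Q=-199/4); attach at lengths (47/8, 67/8); label the merged cluster CDGV
  updated: d(CDGV,S)=85/8
iteration 4: select CDGV,S (d=85/8); attach at lengths (85/16, 85/16); label the merged cluster CDGSV
final tree: ((((C:77/6,V:7/6):51/8,D:45/8):47/8,G:67/8):85/16,S:85/16)
total length: 407/8

51/8,45/8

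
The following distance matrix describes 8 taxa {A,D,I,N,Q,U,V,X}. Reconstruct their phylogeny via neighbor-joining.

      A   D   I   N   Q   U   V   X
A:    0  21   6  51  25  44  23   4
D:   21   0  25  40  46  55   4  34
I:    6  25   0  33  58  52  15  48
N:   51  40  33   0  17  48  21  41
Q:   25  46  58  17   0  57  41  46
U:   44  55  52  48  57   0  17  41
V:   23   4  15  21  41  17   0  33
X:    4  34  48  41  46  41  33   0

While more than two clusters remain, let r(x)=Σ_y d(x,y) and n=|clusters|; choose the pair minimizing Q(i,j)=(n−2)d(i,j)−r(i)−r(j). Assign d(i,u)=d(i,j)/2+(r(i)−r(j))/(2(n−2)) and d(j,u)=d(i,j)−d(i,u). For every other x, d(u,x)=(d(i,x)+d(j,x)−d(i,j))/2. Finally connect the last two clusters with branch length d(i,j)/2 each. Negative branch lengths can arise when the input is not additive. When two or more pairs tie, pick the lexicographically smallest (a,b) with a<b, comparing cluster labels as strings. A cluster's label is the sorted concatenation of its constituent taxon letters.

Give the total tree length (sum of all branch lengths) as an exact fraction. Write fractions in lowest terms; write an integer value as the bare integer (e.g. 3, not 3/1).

step 1: merge (N,Q) at d=17, Q=-439; branch lengths N→21/4, Q→47/4; new cluster NQ
  updated: d(A,NQ)=59/2, d(D,NQ)=69/2, d(I,NQ)=37, d(NQ,U)=44, d(NQ,V)=45/2, d(NQ,X)=35
step 2: merge (A,X) at d=4, Q=-605/2; branch lengths A→-19/4, X→35/4; new cluster AX
  updated: d(AX,D)=51/2, d(AX,I)=25, d(AX,NQ)=121/4, d(AX,U)=81/2, d(AX,V)=26
step 3: merge (U,V) at d=17, Q=-225; branch lengths U→24, V→-7; new cluster UV
  updated: d(AX,UV)=99/4, d(D,UV)=21, d(I,UV)=25, d(NQ,UV)=99/4
step 4: merge (NQ,UV) at d=99/4, Q=-591/4; branch lengths NQ→421/24, UV→173/24; new cluster NQUV
  updated: d(AX,NQUV)=121/8, d(D,NQUV)=123/8, d(I,NQUV)=149/8
step 5: merge (AX,NQUV) at d=121/8, Q=-169/2; branch lengths AX→187/16, NQUV→55/16; new cluster ANQUVX
  updated: d(ANQUVX,D)=103/8, d(ANQUVX,I)=57/4
step 6: merge (ANQUVX,D) at d=103/8, Q=-417/8; branch lengths ANQUVX→17/16, D→189/16; new cluster ADNQUVX
  updated: d(ADNQUVX,I)=211/16
step 7: merge (ADNQUVX,I) at d=211/16; branch lengths ADNQUVX→211/32, I→211/32; new cluster ADINQUVX
final tree: ((((A:-19/4,X:35/4):187/16,((N:21/4,Q:47/4):421/24,(U:24,V:-7):173/24):55/16):17/16,D:189/16):211/32,I:211/32)
total length: 1663/16

1663/16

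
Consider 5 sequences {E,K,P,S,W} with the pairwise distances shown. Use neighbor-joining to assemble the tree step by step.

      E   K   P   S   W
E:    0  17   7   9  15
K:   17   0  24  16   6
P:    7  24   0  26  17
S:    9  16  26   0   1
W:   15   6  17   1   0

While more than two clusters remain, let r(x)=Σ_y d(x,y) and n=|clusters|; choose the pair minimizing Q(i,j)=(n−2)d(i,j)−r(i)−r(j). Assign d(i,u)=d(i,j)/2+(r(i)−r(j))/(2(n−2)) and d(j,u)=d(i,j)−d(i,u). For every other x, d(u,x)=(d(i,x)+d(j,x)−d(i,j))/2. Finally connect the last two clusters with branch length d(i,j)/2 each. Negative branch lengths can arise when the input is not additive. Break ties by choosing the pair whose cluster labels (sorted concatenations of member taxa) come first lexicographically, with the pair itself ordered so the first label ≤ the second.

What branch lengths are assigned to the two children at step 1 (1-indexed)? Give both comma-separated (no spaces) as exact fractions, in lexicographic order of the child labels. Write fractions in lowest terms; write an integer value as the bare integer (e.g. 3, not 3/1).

-5/6,47/6

step 1: merge (E,P) at d=7, Q=-101; branch lengths E→-5/6, P→47/6; new cluster EP
  updated: d(EP,K)=17, d(EP,S)=14, d(EP,W)=25/2
step 2: merge (EP,K) at d=17, Q=-97/2; branch lengths EP→77/8, K→59/8; new cluster EKP
  updated: d(EKP,S)=13/2, d(EKP,W)=3/4
step 3: merge (EKP,S) at d=13/2, Q=-33/4; branch lengths EKP→25/8, S→27/8; new cluster EKPS
  updated: d(EKPS,W)=-19/8
step 4: merge (EKPS,W) at d=-19/8; branch lengths EKPS→-19/16, W→-19/16; new cluster EKPSW
final tree: ((((E:-5/6,P:47/6):77/8,K:59/8):25/8,S:27/8):-19/16,W:-19/16)
total length: 225/8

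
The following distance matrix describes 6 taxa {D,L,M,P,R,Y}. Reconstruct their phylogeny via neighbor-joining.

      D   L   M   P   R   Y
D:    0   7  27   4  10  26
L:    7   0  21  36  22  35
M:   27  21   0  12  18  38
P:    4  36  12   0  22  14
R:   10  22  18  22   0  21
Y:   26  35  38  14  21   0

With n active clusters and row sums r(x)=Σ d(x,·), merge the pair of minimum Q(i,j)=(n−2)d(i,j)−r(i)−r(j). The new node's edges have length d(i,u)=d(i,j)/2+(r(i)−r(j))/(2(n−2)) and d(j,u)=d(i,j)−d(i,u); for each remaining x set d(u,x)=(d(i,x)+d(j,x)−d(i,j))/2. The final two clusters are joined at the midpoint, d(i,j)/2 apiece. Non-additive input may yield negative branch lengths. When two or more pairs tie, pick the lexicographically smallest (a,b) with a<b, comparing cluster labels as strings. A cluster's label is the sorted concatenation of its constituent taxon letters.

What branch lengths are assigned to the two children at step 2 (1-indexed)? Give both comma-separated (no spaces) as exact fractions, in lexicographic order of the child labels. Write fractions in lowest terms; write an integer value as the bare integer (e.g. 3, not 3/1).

13/12,155/12

step 1: merge (D,L) at d=7, Q=-167; branch lengths D→-19/8, L→75/8; new cluster DL
  updated: d(DL,M)=41/2, d(DL,P)=33/2, d(DL,R)=25/2, d(DL,Y)=27
step 2: merge (P,Y) at d=14, Q=-245/2; branch lengths P→13/12, Y→155/12; new cluster PY
  updated: d(DL,PY)=59/4, d(M,PY)=18, d(PY,R)=29/2
step 3: merge (DL,R) at d=25/2, Q=-271/4; branch lengths DL→111/16, R→89/16; new cluster DLR
  updated: d(DLR,M)=13, d(DLR,PY)=67/8
step 4: merge (DLR,M) at d=13, Q=-315/8; branch lengths DLR→27/16, M→181/16; new cluster DLMR
  updated: d(DLMR,PY)=107/16
step 5: merge (DLMR,PY) at d=107/16; branch lengths DLMR→107/32, PY→107/32; new cluster DLMPRY
final tree: ((((D:-19/8,L:75/8):111/16,R:89/16):27/16,M:181/16):107/32,(P:13/12,Y:155/12):107/32)
total length: 851/16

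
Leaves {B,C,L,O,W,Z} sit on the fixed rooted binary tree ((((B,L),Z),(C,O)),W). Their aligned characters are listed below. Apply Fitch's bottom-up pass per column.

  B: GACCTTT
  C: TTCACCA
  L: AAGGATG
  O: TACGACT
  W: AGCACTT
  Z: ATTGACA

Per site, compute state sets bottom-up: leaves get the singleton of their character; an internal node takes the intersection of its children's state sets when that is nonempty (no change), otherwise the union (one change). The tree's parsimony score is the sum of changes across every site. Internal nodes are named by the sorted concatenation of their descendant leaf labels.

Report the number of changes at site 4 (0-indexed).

BL@0: {G} ∪ {A} = {A,G} (union, +1)
BLZ@0: {A,G} ∩ {A} = {A} (intersection, +0)
CO@0: {T} ∩ {T} = {T} (intersection, +0)
BCLOZ@0: {A} ∪ {T} = {A,T} (union, +1)
BCLOWZ@0: {A,T} ∩ {A} = {A} (intersection, +0)
BL@1: {A} ∩ {A} = {A} (intersection, +0)
BLZ@1: {A} ∪ {T} = {A,T} (union, +1)
CO@1: {T} ∪ {A} = {A,T} (union, +1)
BCLOZ@1: {A,T} ∩ {A,T} = {A,T} (intersection, +0)
BCLOWZ@1: {A,T} ∪ {G} = {A,G,T} (union, +1)
BL@2: {C} ∪ {G} = {C,G} (union, +1)
BLZ@2: {C,G} ∪ {T} = {C,G,T} (union, +1)
CO@2: {C} ∩ {C} = {C} (intersection, +0)
BCLOZ@2: {C,G,T} ∩ {C} = {C} (intersection, +0)
BCLOWZ@2: {C} ∩ {C} = {C} (intersection, +0)
BL@3: {C} ∪ {G} = {C,G} (union, +1)
BLZ@3: {C,G} ∩ {G} = {G} (intersection, +0)
CO@3: {A} ∪ {G} = {A,G} (union, +1)
BCLOZ@3: {G} ∩ {A,G} = {G} (intersection, +0)
BCLOWZ@3: {G} ∪ {A} = {A,G} (union, +1)
BL@4: {T} ∪ {A} = {A,T} (union, +1)
BLZ@4: {A,T} ∩ {A} = {A} (intersection, +0)
CO@4: {C} ∪ {A} = {A,C} (union, +1)
BCLOZ@4: {A} ∩ {A,C} = {A} (intersection, +0)
BCLOWZ@4: {A} ∪ {C} = {A,C} (union, +1)
BL@5: {T} ∩ {T} = {T} (intersection, +0)
BLZ@5: {T} ∪ {C} = {C,T} (union, +1)
CO@5: {C} ∩ {C} = {C} (intersection, +0)
BCLOZ@5: {C,T} ∩ {C} = {C} (intersection, +0)
BCLOWZ@5: {C} ∪ {T} = {C,T} (union, +1)
BL@6: {T} ∪ {G} = {G,T} (union, +1)
BLZ@6: {G,T} ∪ {A} = {A,G,T} (union, +1)
CO@6: {A} ∪ {T} = {A,T} (union, +1)
BCLOZ@6: {A,G,T} ∩ {A,T} = {A,T} (intersection, +0)
BCLOWZ@6: {A,T} ∩ {T} = {T} (intersection, +0)
per-site changes: [2, 3, 2, 3, 3, 2, 3]; total = 18

3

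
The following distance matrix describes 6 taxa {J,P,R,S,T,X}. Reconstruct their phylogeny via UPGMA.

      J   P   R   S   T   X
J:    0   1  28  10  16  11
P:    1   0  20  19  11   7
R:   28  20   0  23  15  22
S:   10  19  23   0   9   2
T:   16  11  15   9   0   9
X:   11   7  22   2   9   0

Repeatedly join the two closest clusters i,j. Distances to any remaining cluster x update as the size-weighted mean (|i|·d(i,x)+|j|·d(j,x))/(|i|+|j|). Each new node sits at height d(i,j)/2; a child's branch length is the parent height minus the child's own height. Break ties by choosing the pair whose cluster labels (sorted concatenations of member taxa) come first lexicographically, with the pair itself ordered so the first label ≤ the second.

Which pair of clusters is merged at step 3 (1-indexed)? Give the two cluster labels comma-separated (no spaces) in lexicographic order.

SX,T

iteration 1: select J,P (d=1); attach at lengths (1/2, 1/2); label the merged cluster JP
  updated: d(JP,R)=24, d(JP,S)=29/2, d(JP,T)=27/2, d(JP,X)=9
iteration 2: select S,X (d=2); attach at lengths (1, 1); label the merged cluster SX
  updated: d(JP,SX)=47/4, d(R,SX)=45/2, d(SX,T)=9
iteration 3: select SX,T (d=9); attach at lengths (7/2, 9/2); label the merged cluster STX
  updated: d(JP,STX)=37/3, d(R,STX)=20
iteration 4: select JP,STX (d=37/3); attach at lengths (17/3, 5/3); label the merged cluster JPSTX
  updated: d(JPSTX,R)=108/5
iteration 5: select JPSTX,R (d=108/5); attach at lengths (139/30, 54/5); label the merged cluster JPRSTX
final tree: (((J:1/2,P:1/2):17/3,((S:1,X:1):7/2,T:9/2):5/3):139/30,R:54/5)
total length: 1013/30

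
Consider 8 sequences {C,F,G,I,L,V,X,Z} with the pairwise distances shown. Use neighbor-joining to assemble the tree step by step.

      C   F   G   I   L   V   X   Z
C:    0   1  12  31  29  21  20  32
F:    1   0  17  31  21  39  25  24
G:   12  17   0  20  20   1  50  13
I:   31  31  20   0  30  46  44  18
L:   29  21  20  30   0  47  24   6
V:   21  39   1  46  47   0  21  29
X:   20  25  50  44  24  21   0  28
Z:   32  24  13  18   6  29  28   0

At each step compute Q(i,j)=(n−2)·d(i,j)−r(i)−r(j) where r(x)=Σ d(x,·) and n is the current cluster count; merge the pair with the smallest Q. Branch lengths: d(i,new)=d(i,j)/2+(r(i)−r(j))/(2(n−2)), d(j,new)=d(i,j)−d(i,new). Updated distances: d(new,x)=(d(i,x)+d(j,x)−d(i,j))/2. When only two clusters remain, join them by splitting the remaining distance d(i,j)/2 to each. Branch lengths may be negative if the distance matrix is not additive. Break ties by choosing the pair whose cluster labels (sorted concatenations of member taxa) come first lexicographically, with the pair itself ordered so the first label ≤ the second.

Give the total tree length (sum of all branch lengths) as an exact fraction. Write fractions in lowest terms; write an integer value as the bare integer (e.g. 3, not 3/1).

1163/16

step 1: merge (G,V) at d=1, Q=-331; branch lengths G→-65/12, V→77/12; new cluster GV
  updated: d(C,GV)=16, d(F,GV)=55/2, d(GV,I)=65/2, d(GV,L)=33, d(GV,X)=35, d(GV,Z)=41/2
step 2: merge (C,F) at d=1, Q=-507/2; branch lengths C→9/20, F→11/20; new cluster CF
  updated: d(CF,GV)=85/4, d(CF,I)=61/2, d(CF,L)=49/2, d(CF,X)=22, d(CF,Z)=55/2
step 3: merge (L,Z) at d=6, Q=-387/2; branch lengths L→83/16, Z→13/16; new cluster LZ
  updated: d(CF,LZ)=23, d(GV,LZ)=95/4, d(I,LZ)=21, d(LZ,X)=23
step 4: merge (I,LZ) at d=21, Q=-623/4; branch lengths I→401/24, LZ→103/24; new cluster ILZ
  updated: d(CF,ILZ)=65/4, d(GV,ILZ)=141/8, d(ILZ,X)=23
step 5: merge (CF,X) at d=22, Q=-191/2; branch lengths CF→47/8, X→129/8; new cluster CFX
  updated: d(CFX,GV)=137/8, d(CFX,ILZ)=69/8
step 6: merge (CFX,GV) at d=137/8, Q=-347/8; branch lengths CFX→65/16, GV→209/16; new cluster CFGVX
  updated: d(CFGVX,ILZ)=73/16
step 7: merge (CFGVX,ILZ) at d=73/16; branch lengths CFGVX→73/32, ILZ→73/32; new cluster CFGILVXZ
final tree: ((((C:9/20,F:11/20):47/8,X:129/8):65/16,(G:-65/12,V:77/12):209/16):73/32,(I:401/24,(L:83/16,Z:13/16):103/24):73/32)
total length: 1163/16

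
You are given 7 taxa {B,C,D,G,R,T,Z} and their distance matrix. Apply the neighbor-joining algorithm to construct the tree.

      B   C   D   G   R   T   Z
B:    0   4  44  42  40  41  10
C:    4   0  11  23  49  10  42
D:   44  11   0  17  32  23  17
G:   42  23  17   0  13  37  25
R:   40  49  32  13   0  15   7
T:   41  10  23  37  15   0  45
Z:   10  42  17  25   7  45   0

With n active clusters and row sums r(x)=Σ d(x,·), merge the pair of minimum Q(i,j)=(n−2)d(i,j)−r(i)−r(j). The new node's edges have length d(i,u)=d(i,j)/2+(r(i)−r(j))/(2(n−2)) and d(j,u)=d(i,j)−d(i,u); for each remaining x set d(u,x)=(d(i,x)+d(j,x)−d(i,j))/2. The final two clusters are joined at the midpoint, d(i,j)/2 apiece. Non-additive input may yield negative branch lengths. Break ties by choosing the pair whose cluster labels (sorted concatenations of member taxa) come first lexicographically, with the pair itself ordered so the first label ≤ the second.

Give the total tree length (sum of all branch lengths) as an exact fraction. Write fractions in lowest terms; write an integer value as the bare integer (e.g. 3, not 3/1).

1. join B+C (d=4, Q=-300) ⇒ BC; edges |B|=31/5, |C|=-11/5
  updated: d(BC,D)=51/2, d(BC,G)=61/2, d(BC,R)=85/2, d(BC,T)=47/2, d(BC,Z)=24
2. join R+Z (d=7, Q=-399/2) ⇒ RZ; edges |R|=39/16, |Z|=73/16
  updated: d(BC,RZ)=119/4, d(D,RZ)=21, d(G,RZ)=31/2, d(RZ,T)=53/2
3. join BC+T (d=47/2, Q=-595/4) ⇒ BCT; edges |BC|=93/8, |T|=95/8
  updated: d(BCT,D)=25/2, d(BCT,G)=22, d(BCT,RZ)=131/8
4. join BCT+D (d=25/2, Q=-611/8) ⇒ BCDT; edges |BCT|=203/32, |D|=197/32
  updated: d(BCDT,G)=53/4, d(BCDT,RZ)=199/16
5. join BCDT+G (d=53/4, Q=-659/16) ⇒ BCDGT; edges |BCDT|=163/32, |G|=261/32
  updated: d(BCDGT,RZ)=235/32
6. join BCDGT+RZ (d=235/32) ⇒ BCDGRTZ; edges |BCDGT|=235/64, |RZ|=235/64
final tree: (((((B:31/5,C:-11/5):93/8,T:95/8):203/32,D:197/32):163/32,G:261/32):235/64,(R:39/16,Z:73/16):235/64)
total length: 2163/32

2163/32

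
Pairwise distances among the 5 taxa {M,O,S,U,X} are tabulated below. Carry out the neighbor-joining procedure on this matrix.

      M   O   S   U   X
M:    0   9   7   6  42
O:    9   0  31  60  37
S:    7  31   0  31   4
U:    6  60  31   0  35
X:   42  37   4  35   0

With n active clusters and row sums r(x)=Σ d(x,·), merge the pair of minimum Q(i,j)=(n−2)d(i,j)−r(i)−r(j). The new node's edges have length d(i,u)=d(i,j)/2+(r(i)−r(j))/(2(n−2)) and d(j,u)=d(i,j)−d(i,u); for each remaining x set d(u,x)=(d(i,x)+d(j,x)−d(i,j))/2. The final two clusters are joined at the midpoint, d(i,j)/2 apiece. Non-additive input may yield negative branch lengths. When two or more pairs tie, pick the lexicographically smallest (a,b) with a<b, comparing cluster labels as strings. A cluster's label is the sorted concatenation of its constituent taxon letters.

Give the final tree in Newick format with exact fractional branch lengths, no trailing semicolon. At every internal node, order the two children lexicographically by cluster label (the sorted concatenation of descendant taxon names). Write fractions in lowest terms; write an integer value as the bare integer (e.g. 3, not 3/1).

1. join S+X (d=4, Q=-179) ⇒ SX; edges |S|=-11/2, |X|=19/2
  updated: d(M,SX)=45/2, d(O,SX)=32, d(SX,U)=31
2. join M+U (d=6, Q=-245/2) ⇒ MU; edges |M|=-95/8, |U|=143/8
  updated: d(MU,O)=63/2, d(MU,SX)=95/4
3. join MU+O (d=63/2, Q=-349/4) ⇒ MOU; edges |MU|=93/8, |O|=159/8
  updated: d(MOU,SX)=97/8
4. join MOU+SX (d=97/8) ⇒ MOSUX; edges |MOU|=97/16, |SX|=97/16
final tree: (((M:-95/8,U:143/8):93/8,O:159/8):97/16,(S:-11/2,X:19/2):97/16)
total length: 429/8

(((M:-95/8,U:143/8):93/8,O:159/8):97/16,(S:-11/2,X:19/2):97/16)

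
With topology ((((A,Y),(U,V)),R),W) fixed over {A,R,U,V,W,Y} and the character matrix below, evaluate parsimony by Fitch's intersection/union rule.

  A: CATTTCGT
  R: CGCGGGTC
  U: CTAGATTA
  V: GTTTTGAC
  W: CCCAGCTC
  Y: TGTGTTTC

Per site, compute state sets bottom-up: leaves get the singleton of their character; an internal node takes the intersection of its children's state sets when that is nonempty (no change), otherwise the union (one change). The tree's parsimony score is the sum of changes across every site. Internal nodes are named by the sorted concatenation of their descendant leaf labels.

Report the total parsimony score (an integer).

[col 0] AY: children A:{C}, Y:{T} ∪→ {C,T}; cost 1
[col 0] UV: children U:{C}, V:{G} ∪→ {C,G}; cost 1
[col 0] AUVY: children AY:{C,T}, UV:{C,G} ∩→ {C}; cost 0
[col 0] ARUVY: children AUVY:{C}, R:{C} ∩→ {C}; cost 0
[col 0] ARUVWY: children ARUVY:{C}, W:{C} ∩→ {C}; cost 0
[col 1] AY: children A:{A}, Y:{G} ∪→ {A,G}; cost 1
[col 1] UV: children U:{T}, V:{T} ∩→ {T}; cost 0
[col 1] AUVY: children AY:{A,G}, UV:{T} ∪→ {A,G,T}; cost 1
[col 1] ARUVY: children AUVY:{A,G,T}, R:{G} ∩→ {G}; cost 0
[col 1] ARUVWY: children ARUVY:{G}, W:{C} ∪→ {C,G}; cost 1
[col 2] AY: children A:{T}, Y:{T} ∩→ {T}; cost 0
[col 2] UV: children U:{A}, V:{T} ∪→ {A,T}; cost 1
[col 2] AUVY: children AY:{T}, UV:{A,T} ∩→ {T}; cost 0
[col 2] ARUVY: children AUVY:{T}, R:{C} ∪→ {C,T}; cost 1
[col 2] ARUVWY: children ARUVY:{C,T}, W:{C} ∩→ {C}; cost 0
[col 3] AY: children A:{T}, Y:{G} ∪→ {G,T}; cost 1
[col 3] UV: children U:{G}, V:{T} ∪→ {G,T}; cost 1
[col 3] AUVY: children AY:{G,T}, UV:{G,T} ∩→ {G,T}; cost 0
[col 3] ARUVY: children AUVY:{G,T}, R:{G} ∩→ {G}; cost 0
[col 3] ARUVWY: children ARUVY:{G}, W:{A} ∪→ {A,G}; cost 1
[col 4] AY: children A:{T}, Y:{T} ∩→ {T}; cost 0
[col 4] UV: children U:{A}, V:{T} ∪→ {A,T}; cost 1
[col 4] AUVY: children AY:{T}, UV:{A,T} ∩→ {T}; cost 0
[col 4] ARUVY: children AUVY:{T}, R:{G} ∪→ {G,T}; cost 1
[col 4] ARUVWY: children ARUVY:{G,T}, W:{G} ∩→ {G}; cost 0
[col 5] AY: children A:{C}, Y:{T} ∪→ {C,T}; cost 1
[col 5] UV: children U:{T}, V:{G} ∪→ {G,T}; cost 1
[col 5] AUVY: children AY:{C,T}, UV:{G,T} ∩→ {T}; cost 0
[col 5] ARUVY: children AUVY:{T}, R:{G} ∪→ {G,T}; cost 1
[col 5] ARUVWY: children ARUVY:{G,T}, W:{C} ∪→ {C,G,T}; cost 1
[col 6] AY: children A:{G}, Y:{T} ∪→ {G,T}; cost 1
[col 6] UV: children U:{T}, V:{A} ∪→ {A,T}; cost 1
[col 6] AUVY: children AY:{G,T}, UV:{A,T} ∩→ {T}; cost 0
[col 6] ARUVY: children AUVY:{T}, R:{T} ∩→ {T}; cost 0
[col 6] ARUVWY: children ARUVY:{T}, W:{T} ∩→ {T}; cost 0
[col 7] AY: children A:{T}, Y:{C} ∪→ {C,T}; cost 1
[col 7] UV: children U:{A}, V:{C} ∪→ {A,C}; cost 1
[col 7] AUVY: children AY:{C,T}, UV:{A,C} ∩→ {C}; cost 0
[col 7] ARUVY: children AUVY:{C}, R:{C} ∩→ {C}; cost 0
[col 7] ARUVWY: children ARUVY:{C}, W:{C} ∩→ {C}; cost 0
per-site changes: [2, 3, 2, 3, 2, 4, 2, 2]; total = 20

20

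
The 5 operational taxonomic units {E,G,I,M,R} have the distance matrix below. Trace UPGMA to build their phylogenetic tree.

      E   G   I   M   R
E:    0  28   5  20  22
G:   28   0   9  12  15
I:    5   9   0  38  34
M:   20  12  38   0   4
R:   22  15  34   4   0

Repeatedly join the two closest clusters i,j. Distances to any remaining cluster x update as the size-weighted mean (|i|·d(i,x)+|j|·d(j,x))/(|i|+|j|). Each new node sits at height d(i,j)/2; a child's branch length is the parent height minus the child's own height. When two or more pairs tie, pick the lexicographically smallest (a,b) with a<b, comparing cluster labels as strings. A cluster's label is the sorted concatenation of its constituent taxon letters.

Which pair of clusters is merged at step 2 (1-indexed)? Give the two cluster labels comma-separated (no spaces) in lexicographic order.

1. join M+R (d=4) ⇒ MR; edges |M|=2, |R|=2
  updated: d(E,MR)=21, d(G,MR)=27/2, d(I,MR)=36
2. join E+I (d=5) ⇒ EI; edges |E|=5/2, |I|=5/2
  updated: d(EI,G)=37/2, d(EI,MR)=57/2
3. join G+MR (d=27/2) ⇒ GMR; edges |G|=27/4, |MR|=19/4
  updated: d(EI,GMR)=151/6
4. join EI+GMR (d=151/6) ⇒ EGIMR; edges |EI|=121/12, |GMR|=35/6
final tree: ((E:5/2,I:5/2):121/12,(G:27/4,(M:2,R:2):19/4):35/6)
total length: 437/12

E,I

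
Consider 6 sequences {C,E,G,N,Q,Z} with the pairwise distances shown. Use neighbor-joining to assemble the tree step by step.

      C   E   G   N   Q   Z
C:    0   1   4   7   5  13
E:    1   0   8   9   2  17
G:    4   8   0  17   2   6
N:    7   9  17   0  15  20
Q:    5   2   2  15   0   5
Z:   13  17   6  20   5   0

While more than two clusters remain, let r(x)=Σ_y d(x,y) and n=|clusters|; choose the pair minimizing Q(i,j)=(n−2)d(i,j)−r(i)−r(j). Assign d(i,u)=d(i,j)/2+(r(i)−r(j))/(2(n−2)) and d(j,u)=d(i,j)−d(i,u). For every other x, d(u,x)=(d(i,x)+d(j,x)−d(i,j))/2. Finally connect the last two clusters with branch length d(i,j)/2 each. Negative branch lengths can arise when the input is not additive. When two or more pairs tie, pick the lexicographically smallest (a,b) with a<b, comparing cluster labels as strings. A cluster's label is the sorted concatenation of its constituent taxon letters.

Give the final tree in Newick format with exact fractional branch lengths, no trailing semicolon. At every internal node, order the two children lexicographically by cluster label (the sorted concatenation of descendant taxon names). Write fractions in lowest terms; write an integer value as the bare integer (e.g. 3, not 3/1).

step 1: merge (G,Z) at d=6, Q=-74; branch lengths G→0, Z→6; new cluster GZ
  updated: d(C,GZ)=11/2, d(E,GZ)=19/2, d(GZ,N)=31/2, d(GZ,Q)=1/2
step 2: merge (GZ,Q) at d=1/2, Q=-52; branch lengths GZ→5/3, Q→-7/6; new cluster GQZ
  updated: d(C,GQZ)=5, d(E,GQZ)=11/2, d(GQZ,N)=15
step 3: merge (C,N) at d=7, Q=-30; branch lengths C→-1, N→8; new cluster CN
  updated: d(CN,E)=3/2, d(CN,GQZ)=13/2
step 4: merge (CN,E) at d=3/2, Q=-27/2; branch lengths CN→5/4, E→1/4; new cluster CEN
  updated: d(CEN,GQZ)=21/4
step 5: merge (CEN,GQZ) at d=21/4; branch lengths CEN→21/8, GQZ→21/8; new cluster CEGNQZ
final tree: (((C:-1,N:8):5/4,E:1/4):21/8,((G:0,Z:6):5/3,Q:-7/6):21/8)
total length: 81/4

(((C:-1,N:8):5/4,E:1/4):21/8,((G:0,Z:6):5/3,Q:-7/6):21/8)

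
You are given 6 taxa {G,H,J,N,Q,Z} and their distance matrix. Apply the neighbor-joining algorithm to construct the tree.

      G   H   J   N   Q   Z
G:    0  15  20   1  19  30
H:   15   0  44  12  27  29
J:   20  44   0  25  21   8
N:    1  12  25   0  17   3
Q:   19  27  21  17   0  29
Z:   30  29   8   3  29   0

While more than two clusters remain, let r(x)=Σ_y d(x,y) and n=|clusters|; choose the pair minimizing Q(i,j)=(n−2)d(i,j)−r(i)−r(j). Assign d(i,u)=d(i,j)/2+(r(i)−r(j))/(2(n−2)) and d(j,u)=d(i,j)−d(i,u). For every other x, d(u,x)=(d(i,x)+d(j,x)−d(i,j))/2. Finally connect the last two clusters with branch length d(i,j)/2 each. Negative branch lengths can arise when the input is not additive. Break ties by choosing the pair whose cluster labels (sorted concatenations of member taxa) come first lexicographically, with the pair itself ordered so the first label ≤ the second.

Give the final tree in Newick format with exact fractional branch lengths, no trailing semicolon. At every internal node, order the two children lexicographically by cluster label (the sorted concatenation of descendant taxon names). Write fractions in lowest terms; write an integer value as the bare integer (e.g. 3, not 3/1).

iteration 1: select J,Z (d=8, Q=-185); attach at lengths (51/8, 13/8); label the merged cluster JZ
  updated: d(G,JZ)=21, d(H,JZ)=65/2, d(JZ,N)=10, d(JZ,Q)=21
iteration 2: select JZ,Q (d=21, Q=-211/2); attach at lengths (127/12, 125/12); label the merged cluster JQZ
  updated: d(G,JQZ)=19/2, d(H,JQZ)=77/4, d(JQZ,N)=3
iteration 3: select G,H (d=15, Q=-167/4); attach at lengths (37/16, 203/16); label the merged cluster GH
  updated: d(GH,JQZ)=55/8, d(GH,N)=-1
iteration 4: select GH,JQZ (d=55/8, Q=-71/8); attach at lengths (23/16, 87/16); label the merged cluster GHJQZ
  updated: d(GHJQZ,N)=-39/16
iteration 5: select GHJQZ,N (d=-39/16); attach at lengths (-39/32, -39/32); label the merged cluster GHJNQZ
final tree: (((G:37/16,H:203/16):23/16,((J:51/8,Z:13/8):127/12,Q:125/12):87/16):-39/32,N:-39/32)
total length: 775/16

(((G:37/16,H:203/16):23/16,((J:51/8,Z:13/8):127/12,Q:125/12):87/16):-39/32,N:-39/32)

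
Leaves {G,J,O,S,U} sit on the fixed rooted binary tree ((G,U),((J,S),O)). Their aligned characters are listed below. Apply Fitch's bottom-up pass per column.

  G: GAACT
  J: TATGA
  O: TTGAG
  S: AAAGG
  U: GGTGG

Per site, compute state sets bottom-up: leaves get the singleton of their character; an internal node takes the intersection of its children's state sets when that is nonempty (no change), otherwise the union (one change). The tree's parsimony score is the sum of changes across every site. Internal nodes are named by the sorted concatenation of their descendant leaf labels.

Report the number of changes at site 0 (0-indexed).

GU@0: {G} ∩ {G} = {G} (intersection, +0)
JS@0: {T} ∪ {A} = {A,T} (union, +1)
JOS@0: {A,T} ∩ {T} = {T} (intersection, +0)
GJOSU@0: {G} ∪ {T} = {G,T} (union, +1)
GU@1: {A} ∪ {G} = {A,G} (union, +1)
JS@1: {A} ∩ {A} = {A} (intersection, +0)
JOS@1: {A} ∪ {T} = {A,T} (union, +1)
GJOSU@1: {A,G} ∩ {A,T} = {A} (intersection, +0)
GU@2: {A} ∪ {T} = {A,T} (union, +1)
JS@2: {T} ∪ {A} = {A,T} (union, +1)
JOS@2: {A,T} ∪ {G} = {A,G,T} (union, +1)
GJOSU@2: {A,T} ∩ {A,G,T} = {A,T} (intersection, +0)
GU@3: {C} ∪ {G} = {C,G} (union, +1)
JS@3: {G} ∩ {G} = {G} (intersection, +0)
JOS@3: {G} ∪ {A} = {A,G} (union, +1)
GJOSU@3: {C,G} ∩ {A,G} = {G} (intersection, +0)
GU@4: {T} ∪ {G} = {G,T} (union, +1)
JS@4: {A} ∪ {G} = {A,G} (union, +1)
JOS@4: {A,G} ∩ {G} = {G} (intersection, +0)
GJOSU@4: {G,T} ∩ {G} = {G} (intersection, +0)
per-site changes: [2, 2, 3, 2, 2]; total = 11

2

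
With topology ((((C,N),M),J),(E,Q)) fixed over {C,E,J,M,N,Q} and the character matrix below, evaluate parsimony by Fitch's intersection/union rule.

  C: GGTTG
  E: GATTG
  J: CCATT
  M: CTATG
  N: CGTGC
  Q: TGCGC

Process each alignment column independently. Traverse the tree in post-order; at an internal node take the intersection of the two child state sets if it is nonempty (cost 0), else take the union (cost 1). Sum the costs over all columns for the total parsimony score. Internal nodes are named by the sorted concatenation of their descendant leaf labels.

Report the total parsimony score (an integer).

[col 0] CN: children C:{G}, N:{C} ∪→ {C,G}; cost 1
[col 0] CMN: children CN:{C,G}, M:{C} ∩→ {C}; cost 0
[col 0] CJMN: children CMN:{C}, J:{C} ∩→ {C}; cost 0
[col 0] EQ: children E:{G}, Q:{T} ∪→ {G,T}; cost 1
[col 0] CEJMNQ: children CJMN:{C}, EQ:{G,T} ∪→ {C,G,T}; cost 1
[col 1] CN: children C:{G}, N:{G} ∩→ {G}; cost 0
[col 1] CMN: children CN:{G}, M:{T} ∪→ {G,T}; cost 1
[col 1] CJMN: children CMN:{G,T}, J:{C} ∪→ {C,G,T}; cost 1
[col 1] EQ: children E:{A}, Q:{G} ∪→ {A,G}; cost 1
[col 1] CEJMNQ: children CJMN:{C,G,T}, EQ:{A,G} ∩→ {G}; cost 0
[col 2] CN: children C:{T}, N:{T} ∩→ {T}; cost 0
[col 2] CMN: children CN:{T}, M:{A} ∪→ {A,T}; cost 1
[col 2] CJMN: children CMN:{A,T}, J:{A} ∩→ {A}; cost 0
[col 2] EQ: children E:{T}, Q:{C} ∪→ {C,T}; cost 1
[col 2] CEJMNQ: children CJMN:{A}, EQ:{C,T} ∪→ {A,C,T}; cost 1
[col 3] CN: children C:{T}, N:{G} ∪→ {G,T}; cost 1
[col 3] CMN: children CN:{G,T}, M:{T} ∩→ {T}; cost 0
[col 3] CJMN: children CMN:{T}, J:{T} ∩→ {T}; cost 0
[col 3] EQ: children E:{T}, Q:{G} ∪→ {G,T}; cost 1
[col 3] CEJMNQ: children CJMN:{T}, EQ:{G,T} ∩→ {T}; cost 0
[col 4] CN: children C:{G}, N:{C} ∪→ {C,G}; cost 1
[col 4] CMN: children CN:{C,G}, M:{G} ∩→ {G}; cost 0
[col 4] CJMN: children CMN:{G}, J:{T} ∪→ {G,T}; cost 1
[col 4] EQ: children E:{G}, Q:{C} ∪→ {C,G}; cost 1
[col 4] CEJMNQ: children CJMN:{G,T}, EQ:{C,G} ∩→ {G}; cost 0
per-site changes: [3, 3, 3, 2, 3]; total = 14

14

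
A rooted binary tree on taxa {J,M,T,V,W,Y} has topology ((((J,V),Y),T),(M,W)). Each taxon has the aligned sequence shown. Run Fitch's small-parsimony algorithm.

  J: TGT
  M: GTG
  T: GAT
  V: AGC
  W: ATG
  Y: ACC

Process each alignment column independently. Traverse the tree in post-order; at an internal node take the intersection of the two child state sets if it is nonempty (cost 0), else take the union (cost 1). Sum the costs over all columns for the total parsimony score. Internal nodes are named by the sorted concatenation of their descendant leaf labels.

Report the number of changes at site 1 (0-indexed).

JV@0: {T} ∪ {A} = {A,T} (union, +1)
JVY@0: {A,T} ∩ {A} = {A} (intersection, +0)
JTVY@0: {A} ∪ {G} = {A,G} (union, +1)
MW@0: {G} ∪ {A} = {A,G} (union, +1)
JMTVWY@0: {A,G} ∩ {A,G} = {A,G} (intersection, +0)
JV@1: {G} ∩ {G} = {G} (intersection, +0)
JVY@1: {G} ∪ {C} = {C,G} (union, +1)
JTVY@1: {C,G} ∪ {A} = {A,C,G} (union, +1)
MW@1: {T} ∩ {T} = {T} (intersection, +0)
JMTVWY@1: {A,C,G} ∪ {T} = {A,C,G,T} (union, +1)
JV@2: {T} ∪ {C} = {C,T} (union, +1)
JVY@2: {C,T} ∩ {C} = {C} (intersection, +0)
JTVY@2: {C} ∪ {T} = {C,T} (union, +1)
MW@2: {G} ∩ {G} = {G} (intersection, +0)
JMTVWY@2: {C,T} ∪ {G} = {C,G,T} (union, +1)
per-site changes: [3, 3, 3]; total = 9

3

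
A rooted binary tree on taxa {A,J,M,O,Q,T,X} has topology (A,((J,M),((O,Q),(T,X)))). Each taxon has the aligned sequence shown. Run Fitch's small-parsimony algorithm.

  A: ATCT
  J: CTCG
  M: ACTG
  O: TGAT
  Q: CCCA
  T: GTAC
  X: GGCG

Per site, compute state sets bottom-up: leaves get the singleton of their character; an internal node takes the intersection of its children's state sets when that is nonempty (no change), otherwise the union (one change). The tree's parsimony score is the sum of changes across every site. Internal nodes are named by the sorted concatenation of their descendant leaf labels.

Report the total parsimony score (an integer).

15

JM@0: {C} ∪ {A} = {A,C} (union, +1)
OQ@0: {T} ∪ {C} = {C,T} (union, +1)
TX@0: {G} ∩ {G} = {G} (intersection, +0)
OQTX@0: {C,T} ∪ {G} = {C,G,T} (union, +1)
JMOQTX@0: {A,C} ∩ {C,G,T} = {C} (intersection, +0)
AJMOQTX@0: {A} ∪ {C} = {A,C} (union, +1)
JM@1: {T} ∪ {C} = {C,T} (union, +1)
OQ@1: {G} ∪ {C} = {C,G} (union, +1)
TX@1: {T} ∪ {G} = {G,T} (union, +1)
OQTX@1: {C,G} ∩ {G,T} = {G} (intersection, +0)
JMOQTX@1: {C,T} ∪ {G} = {C,G,T} (union, +1)
AJMOQTX@1: {T} ∩ {C,G,T} = {T} (intersection, +0)
JM@2: {C} ∪ {T} = {C,T} (union, +1)
OQ@2: {A} ∪ {C} = {A,C} (union, +1)
TX@2: {A} ∪ {C} = {A,C} (union, +1)
OQTX@2: {A,C} ∩ {A,C} = {A,C} (intersection, +0)
JMOQTX@2: {C,T} ∩ {A,C} = {C} (intersection, +0)
AJMOQTX@2: {C} ∩ {C} = {C} (intersection, +0)
JM@3: {G} ∩ {G} = {G} (intersection, +0)
OQ@3: {T} ∪ {A} = {A,T} (union, +1)
TX@3: {C} ∪ {G} = {C,G} (union, +1)
OQTX@3: {A,T} ∪ {C,G} = {A,C,G,T} (union, +1)
JMOQTX@3: {G} ∩ {A,C,G,T} = {G} (intersection, +0)
AJMOQTX@3: {T} ∪ {G} = {G,T} (union, +1)
per-site changes: [4, 4, 3, 4]; total = 15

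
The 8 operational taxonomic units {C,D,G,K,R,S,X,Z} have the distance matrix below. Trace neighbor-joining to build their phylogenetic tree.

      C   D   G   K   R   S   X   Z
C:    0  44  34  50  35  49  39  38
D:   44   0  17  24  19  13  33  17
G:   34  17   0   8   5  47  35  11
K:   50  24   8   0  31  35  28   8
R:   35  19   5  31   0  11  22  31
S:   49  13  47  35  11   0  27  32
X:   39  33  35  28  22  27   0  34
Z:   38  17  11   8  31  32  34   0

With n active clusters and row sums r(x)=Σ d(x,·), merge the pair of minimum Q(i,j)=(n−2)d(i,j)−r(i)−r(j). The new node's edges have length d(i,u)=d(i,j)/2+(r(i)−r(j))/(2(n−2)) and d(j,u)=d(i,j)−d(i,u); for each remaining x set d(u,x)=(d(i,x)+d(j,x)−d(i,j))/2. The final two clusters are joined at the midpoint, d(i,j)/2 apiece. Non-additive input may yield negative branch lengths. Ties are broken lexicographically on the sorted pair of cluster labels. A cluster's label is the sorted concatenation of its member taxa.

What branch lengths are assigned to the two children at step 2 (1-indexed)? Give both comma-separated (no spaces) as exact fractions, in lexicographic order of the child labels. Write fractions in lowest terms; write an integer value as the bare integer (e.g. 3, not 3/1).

iteration 1: select K,Z (d=8, Q=-307); attach at lengths (61/12, 35/12); label the merged cluster KZ
  updated: d(C,KZ)=40, d(D,KZ)=33/2, d(G,KZ)=11/2, d(KZ,R)=27, d(KZ,S)=59/2, d(KZ,X)=27
iteration 2: select G,KZ (d=11/2, Q=-523/2); attach at lengths (51/20, 59/20); label the merged cluster GKZ
  updated: d(C,GKZ)=137/4, d(D,GKZ)=14, d(GKZ,R)=53/4, d(GKZ,S)=71/2, d(GKZ,X)=113/4
iteration 3: select D,S (d=13, Q=-413/2); attach at lengths (79/16, 129/16); label the merged cluster DS
  updated: d(C,DS)=40, d(DS,GKZ)=73/4, d(DS,R)=17/2, d(DS,X)=47/2
iteration 4: select C,X (d=39, Q=-144); attach at lengths (305/12, 163/12); label the merged cluster CX
  updated: d(CX,DS)=49/4, d(CX,GKZ)=47/4, d(CX,R)=9
iteration 5: select CX,GKZ (d=47/4, Q=-211/4); attach at lengths (53/16, 135/16); label the merged cluster CGKXZ
  updated: d(CGKXZ,DS)=75/8, d(CGKXZ,R)=21/4
iteration 6: select CGKXZ,DS (d=75/8, Q=-185/8); attach at lengths (49/16, 101/16); label the merged cluster CDGKSXZ
  updated: d(CDGKSXZ,R)=35/16
iteration 7: select CDGKSXZ,R (d=35/16); attach at lengths (35/32, 35/32); label the merged cluster CDGKRSXZ
final tree: ((((C:305/12,X:163/12):53/16,(G:51/20,(K:61/12,Z:35/12):59/20):135/16):49/16,(D:79/16,S:129/16):101/16):35/32,R:35/32)
total length: 1421/16

51/20,59/20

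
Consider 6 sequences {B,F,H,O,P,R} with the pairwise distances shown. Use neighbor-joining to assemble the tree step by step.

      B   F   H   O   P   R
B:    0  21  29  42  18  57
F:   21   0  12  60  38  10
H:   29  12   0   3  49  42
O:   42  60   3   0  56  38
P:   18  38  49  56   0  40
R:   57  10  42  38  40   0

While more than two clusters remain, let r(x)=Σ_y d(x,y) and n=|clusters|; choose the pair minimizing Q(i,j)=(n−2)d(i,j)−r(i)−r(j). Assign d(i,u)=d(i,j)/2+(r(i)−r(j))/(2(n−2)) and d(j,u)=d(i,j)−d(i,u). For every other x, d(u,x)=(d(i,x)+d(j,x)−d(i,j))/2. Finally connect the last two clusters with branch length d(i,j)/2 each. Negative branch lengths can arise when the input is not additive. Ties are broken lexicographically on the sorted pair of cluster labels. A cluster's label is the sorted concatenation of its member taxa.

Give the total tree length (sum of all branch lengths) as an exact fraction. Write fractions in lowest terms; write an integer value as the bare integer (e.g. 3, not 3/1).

76

iteration 1: select H,O (d=3, Q=-322); attach at lengths (-13/2, 19/2); label the merged cluster HO
  updated: d(B,HO)=34, d(F,HO)=69/2, d(HO,P)=51, d(HO,R)=77/2
iteration 2: select B,P (d=18, Q=-223); attach at lengths (37/6, 71/6); label the merged cluster BP
  updated: d(BP,F)=41/2, d(BP,HO)=67/2, d(BP,R)=79/2
iteration 3: select BP,HO (d=67/2, Q=-133); attach at lengths (27/2, 20); label the merged cluster BHOP
  updated: d(BHOP,F)=43/4, d(BHOP,R)=89/4
iteration 4: select BHOP,F (d=43/4, Q=-43); attach at lengths (23/2, -3/4); label the merged cluster BFHOP
  updated: d(BFHOP,R)=43/4
iteration 5: select BFHOP,R (d=43/4); attach at lengths (43/8, 43/8); label the merged cluster BFHOPR
final tree: ((((B:37/6,P:71/6):27/2,(H:-13/2,O:19/2):20):23/2,F:-3/4):43/8,R:43/8)
total length: 76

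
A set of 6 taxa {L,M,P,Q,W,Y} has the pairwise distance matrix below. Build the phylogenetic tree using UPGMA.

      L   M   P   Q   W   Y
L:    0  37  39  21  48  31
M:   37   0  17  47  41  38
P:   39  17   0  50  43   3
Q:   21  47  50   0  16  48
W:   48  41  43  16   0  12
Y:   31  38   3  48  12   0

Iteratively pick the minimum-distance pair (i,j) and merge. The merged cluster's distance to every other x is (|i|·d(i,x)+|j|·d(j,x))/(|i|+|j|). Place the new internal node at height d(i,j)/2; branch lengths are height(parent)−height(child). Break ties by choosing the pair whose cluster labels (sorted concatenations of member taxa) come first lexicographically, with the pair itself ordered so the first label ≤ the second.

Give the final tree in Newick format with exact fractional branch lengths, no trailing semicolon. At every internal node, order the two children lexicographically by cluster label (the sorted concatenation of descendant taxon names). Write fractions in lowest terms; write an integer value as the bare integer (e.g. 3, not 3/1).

((L:69/4,(Q:8,W:8):37/4):25/12,(M:55/4,(P:3/2,Y:3/2):49/4):67/12)

iteration 1: select P,Y (d=3); attach at lengths (3/2, 3/2); label the merged cluster PY
  updated: d(L,PY)=35, d(M,PY)=55/2, d(PY,Q)=49, d(PY,W)=55/2
iteration 2: select Q,W (d=16); attach at lengths (8, 8); label the merged cluster QW
  updated: d(L,QW)=69/2, d(M,QW)=44, d(PY,QW)=153/4
iteration 3: select M,PY (d=55/2); attach at lengths (55/4, 49/4); label the merged cluster MPY
  updated: d(L,MPY)=107/3, d(MPY,QW)=241/6
iteration 4: select L,QW (d=69/2); attach at lengths (69/4, 37/4); label the merged cluster LQW
  updated: d(LQW,MPY)=116/3
iteration 5: select LQW,MPY (d=116/3); attach at lengths (25/12, 67/12); label the merged cluster LMPQWY
final tree: ((L:69/4,(Q:8,W:8):37/4):25/12,(M:55/4,(P:3/2,Y:3/2):49/4):67/12)
total length: 475/6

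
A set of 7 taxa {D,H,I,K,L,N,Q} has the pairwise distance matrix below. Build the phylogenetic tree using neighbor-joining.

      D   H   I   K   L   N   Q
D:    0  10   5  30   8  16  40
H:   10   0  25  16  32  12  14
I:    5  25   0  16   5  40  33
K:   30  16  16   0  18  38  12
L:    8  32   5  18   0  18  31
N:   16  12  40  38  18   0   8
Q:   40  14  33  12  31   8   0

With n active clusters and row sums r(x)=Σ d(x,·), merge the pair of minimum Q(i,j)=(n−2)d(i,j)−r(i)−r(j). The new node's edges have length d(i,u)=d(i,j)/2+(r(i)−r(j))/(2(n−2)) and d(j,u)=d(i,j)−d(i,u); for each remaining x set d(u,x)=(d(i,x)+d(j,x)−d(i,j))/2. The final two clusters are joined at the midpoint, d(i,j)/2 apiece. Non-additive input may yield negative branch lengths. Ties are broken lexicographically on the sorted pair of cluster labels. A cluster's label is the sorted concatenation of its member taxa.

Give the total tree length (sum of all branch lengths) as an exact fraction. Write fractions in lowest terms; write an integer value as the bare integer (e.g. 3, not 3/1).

1601/32

iteration 1: select N,Q (d=8, Q=-230); attach at lengths (17/5, 23/5); label the merged cluster NQ
  updated: d(D,NQ)=24, d(H,NQ)=9, d(I,NQ)=65/2, d(K,NQ)=21, d(L,NQ)=41/2
iteration 2: select H,NQ (d=9, Q=-163); attach at lengths (21/8, 51/8); label the merged cluster HNQ
  updated: d(D,HNQ)=25/2, d(HNQ,I)=97/4, d(HNQ,K)=14, d(HNQ,L)=87/4
iteration 3: select HNQ,K (d=14, Q=-217/2); attach at lengths (73/12, 95/12); label the merged cluster HKNQ
  updated: d(D,HKNQ)=57/4, d(HKNQ,I)=105/8, d(HKNQ,L)=103/8
iteration 4: select D,I (d=5, Q=-323/8); attach at lengths (113/32, 47/32); label the merged cluster DI
  updated: d(DI,HKNQ)=179/16, d(DI,L)=4
iteration 5: select DI,HKNQ (d=179/16, Q=-449/16); attach at lengths (37/32, 321/32); label the merged cluster DHIKNQ
  updated: d(DHIKNQ,L)=91/32
iteration 6: select DHIKNQ,L (d=91/32); attach at lengths (91/64, 91/64); label the merged cluster DHIKLNQ
final tree: (((D:113/32,I:47/32):37/32,((H:21/8,(N:17/5,Q:23/5):51/8):73/12,K:95/12):321/32):91/64,L:91/64)
total length: 1601/32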